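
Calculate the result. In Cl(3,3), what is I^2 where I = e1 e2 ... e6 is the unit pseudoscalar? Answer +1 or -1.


The pseudoscalar I = e1...e_n (product of all n generators) of Cl(p,q) satisfies I^2 = (-1)^(q + n(n-1)/2).
p = 3, q = 3, n = p + q = 6
n(n-1)/2 = 6 * 5 / 2 = 15
Exponent = q + n(n-1)/2 = 3 + 15 = 18
I^2 = (-1)^18 = +1


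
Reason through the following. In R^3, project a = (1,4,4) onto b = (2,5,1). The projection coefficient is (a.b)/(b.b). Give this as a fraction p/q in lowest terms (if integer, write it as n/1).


Projection coefficient = (a . b) / (b . b)
a . b = 1*2 + 4*5 + 4*1
= 2 + 20 + 4 = 26
b . b = 2^2 + 5^2 + 1^2
= 4 + 25 + 1 = 30
Coefficient = 26/30
In lowest terms: 13/15


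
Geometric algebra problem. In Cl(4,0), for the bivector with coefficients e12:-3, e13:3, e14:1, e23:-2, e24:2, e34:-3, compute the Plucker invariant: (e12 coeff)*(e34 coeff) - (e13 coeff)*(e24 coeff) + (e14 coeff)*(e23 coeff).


Plucker relation: af - be + cd
a*f = (-3)*(-3) = 9
b*e = 3*2 = 6
c*d = 1*(-2) = -2
af - be + cd = 9 - 6 + (-2)
= 1


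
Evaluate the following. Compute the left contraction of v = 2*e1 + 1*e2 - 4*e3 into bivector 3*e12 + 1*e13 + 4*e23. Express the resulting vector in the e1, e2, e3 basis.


Left contraction v _| B = <vB>_1 (grade-1 part of the geometric product vB).
Using e1_|e12 = e2, e2_|e12 = -e1, e1_|e13 = e3, e3_|e13 = -e1, e2_|e23 = e3, e3_|e23 = -e2:
e1 coeff: -v2*b12 - v3*b13 = -(1)*(3) - (-4)*(1) = 1
e2 coeff: v1*b12 - v3*b23 = (2)*(3) - (-4)*(4) = 22
e3 coeff: v1*b13 + v2*b23 = (2)*(1) + (1)*(4) = 6
v _| B = 1*e1 + 22*e2 + 6*e3


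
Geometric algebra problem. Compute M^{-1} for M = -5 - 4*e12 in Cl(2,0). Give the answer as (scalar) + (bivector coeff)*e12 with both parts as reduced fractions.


M = -5 - 4*e12, where e12^2 = -1.
Since M commutes with its reverse ~M = a - b*e12, M * ~M = a^2 - b^2*e12^2 = a^2 + b^2.
So M^{-1} = ~M / (a^2 + b^2) = (a - b*e12)/(a^2 + b^2).
a^2 + b^2 = 25 + 16 = 41
Scalar part = -5/41 = -5/41
Bivector coeff = 4/41 = 4/41
M^{-1} = -5/41 + 4/41*e12


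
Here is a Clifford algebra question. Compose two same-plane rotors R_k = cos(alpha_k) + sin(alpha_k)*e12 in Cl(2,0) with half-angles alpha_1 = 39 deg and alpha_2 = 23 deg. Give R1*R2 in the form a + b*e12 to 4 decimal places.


Same-plane rotors commute and their half-angles add:
R1*R2 = cos(a1 + a2) + sin(a1 + a2)*e12.
a1 + a2 = 39 + 23 = 62 deg
cos(62 deg) = 0.4695
sin(62 deg) = 0.8829
R1*R2 = 0.4695 + 0.8829*e12


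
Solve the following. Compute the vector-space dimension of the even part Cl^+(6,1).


Even subalgebra dimension = 2^(n-1)
n = 6 + 1 = 7
2^(7 - 1) = 2^6 = 64
Verification: sum of C(7,k) for even k = 1 + 21 + 35 + 7 = 64
Result = 64


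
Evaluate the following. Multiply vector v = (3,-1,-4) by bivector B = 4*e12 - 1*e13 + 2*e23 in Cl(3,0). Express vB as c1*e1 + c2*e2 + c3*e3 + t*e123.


vB has grade-1 (vector) and grade-3 (trivector) parts: vB = (v _| B) + (v ^ B).
Vector part <vB>_1:
  e1: -v2*b12 - v3*b13 = -(-1)*(4) - (-4)*(-1) = 0
  e2: v1*b12 - v3*b23 = (3)*(4) - (-4)*(2) = 20
  e3: v1*b13 + v2*b23 = (3)*(-1) + (-1)*(2) = -5
Trivector part <vB>_3:
  e123: v1*b23 - v2*b13 + v3*b12 = (3)*(2) - (-1)*(-1) + (-4)*(4) = -11
vB = 0*e1 + 20*e2 - 5*e3 - 11*e123


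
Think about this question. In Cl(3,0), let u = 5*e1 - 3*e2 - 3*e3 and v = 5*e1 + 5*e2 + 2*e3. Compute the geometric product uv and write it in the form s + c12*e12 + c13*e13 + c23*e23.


In Cl(3,0): e_i^2 = 1, e_ie_j = -e_je_i for i != j.
Scalar part = u . v = 5*5 + (-3)*5 + (-3)*2
= 25 + (-15) + (-6) = 4
e12 coeff = 5*5 - (-3)*5 = 25 - (-15) = 40
e13 coeff = 5*2 - (-3)*5 = 10 - (-15) = 25
e23 coeff = (-3)*2 - (-3)*5 = -6 - (-15) = 9
uv = 4 + 40*e12 + 25*e13 + 9*e23


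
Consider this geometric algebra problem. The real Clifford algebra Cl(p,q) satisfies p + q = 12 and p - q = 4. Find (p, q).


We need p + q = 12 and p - q = 4.
Adding: 2p = 12 + 4 = 16, so p = 8.
Then q = 12 - 8 = 4.
(p, q) = (8, 4)


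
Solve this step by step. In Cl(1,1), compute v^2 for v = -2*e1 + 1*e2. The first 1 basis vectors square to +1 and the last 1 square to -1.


v^2 = sum of c_i^2 * e_i^2
Positive signature terms (e_i^2 = +1): (-2)^2 = 4
Negative signature terms (e_j^2 = -1): 1^2 = 1
v^2 = 4 - 1 = 3


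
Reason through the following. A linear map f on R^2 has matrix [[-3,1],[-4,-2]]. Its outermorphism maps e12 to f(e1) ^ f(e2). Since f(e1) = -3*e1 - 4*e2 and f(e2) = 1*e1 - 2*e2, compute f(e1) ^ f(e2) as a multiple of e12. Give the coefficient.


The outermorphism of a linear map f sends e1^e2 to f(e1)^f(e2).
f(e1) = -3*e1 - 4*e2
f(e2) = 1*e1 - 2*e2
f(e1) ^ f(e2) = (-3*e1 - 4*e2) ^ (1*e1 - 2*e2)
= (-3)*(-2)*e12 + (-4)*1*e21
= (6 - (-4))*e12
= 10*e12
Coefficient = 10


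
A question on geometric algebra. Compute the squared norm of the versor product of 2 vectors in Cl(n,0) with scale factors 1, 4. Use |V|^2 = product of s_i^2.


Each vector v_i has |v_i|^2 = s_i^2
Squared scales: 1^2 = 1, 4^2 = 16
|V|^2 = 1 * 16
= 16


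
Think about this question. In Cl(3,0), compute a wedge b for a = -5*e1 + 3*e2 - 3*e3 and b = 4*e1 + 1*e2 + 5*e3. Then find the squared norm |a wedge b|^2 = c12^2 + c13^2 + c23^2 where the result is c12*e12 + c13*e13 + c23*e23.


a wedge b = (a1*b2 - a2*b1)*e12 + (a1*b3 - a3*b1)*e13 + (a2*b3 - a3*b2)*e23
e12 coeff: (-5)*1 - 3*4 = -5 - 12 = -17
e13 coeff: (-5)*5 - (-3)*4 = -25 - (-12) = -13
e23 coeff: 3*5 - (-3)*1 = 15 - (-3) = 18
|a wedge b|^2 = (-17)^2 + (-13)^2 + 18^2
= 289 + 169 + 324
= 782


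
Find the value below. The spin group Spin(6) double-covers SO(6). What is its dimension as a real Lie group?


Spin(n) double-covers SO(n); both have Lie algebra so(n) of dimension n(n-1)/2.
n = 6
n(n-1) = 6 * 5 = 30
dim Spin(6) = 30/2 = 15


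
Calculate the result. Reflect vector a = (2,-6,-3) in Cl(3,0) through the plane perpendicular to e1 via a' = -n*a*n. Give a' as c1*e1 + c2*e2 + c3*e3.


Reflection formula: a' = -n*a*n, with n = e1 (unit vector, n^2 = 1).
For reflection through hyperplane perp to e1:
The component along e1 flips sign, others stay.
a = (2, -6, -3)
a' = (-2, -6, -3)
a' = -2*e1 - 6*e2 - 3*e3


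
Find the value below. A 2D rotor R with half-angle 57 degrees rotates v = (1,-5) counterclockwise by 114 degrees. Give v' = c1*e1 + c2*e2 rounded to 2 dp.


Rotor R = cos(57deg) - sin(57deg)*e12
Rotation angle theta = 2 * 57 = 114 degrees
v' = R*v*~R rotates v by theta.
cos(114deg) = -0.4067, sin(114deg) = 0.9135
v'_1 = 1*cos(114deg) - (-5)*sin(114deg)
= 1*(-0.4067) - (-5)*0.9135
= 4.16
v'_2 = 1*sin(114deg) + (-5)*cos(114deg)
= 1*0.9135 + (-5)*(-0.4067)
= 2.95
v' = 4.16*e1 + 2.95*e2


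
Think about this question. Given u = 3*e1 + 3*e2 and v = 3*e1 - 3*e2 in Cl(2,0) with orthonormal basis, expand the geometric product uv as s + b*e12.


Expand: (3*e1 + 3*e2)(3*e1 - 3*e2)
= 3*3*e1e1 + 3*(-3)*e1e2 + 3*3*e2e1 + 3*(-3)*e2e2
Using e1^2 = e2^2 = 1, e2e1 = -e1e2:
Scalar part s = 3*3 + 3*(-3) = 9 + (-9) = 0
Bivector part b = 3*(-3) - 3*3 = -9 - 9 = -18
uv = 0 - 18*e12


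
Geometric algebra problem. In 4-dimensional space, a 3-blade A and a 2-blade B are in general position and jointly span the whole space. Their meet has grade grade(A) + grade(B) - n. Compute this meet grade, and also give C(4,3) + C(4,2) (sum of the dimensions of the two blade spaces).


Meet grade = grade(A) + grade(B) - n
= 3 + 2 - 4 = 1
C(4,3) = 4
C(4,2) = 6
dim_A + dim_B = 4 + 6 = 10


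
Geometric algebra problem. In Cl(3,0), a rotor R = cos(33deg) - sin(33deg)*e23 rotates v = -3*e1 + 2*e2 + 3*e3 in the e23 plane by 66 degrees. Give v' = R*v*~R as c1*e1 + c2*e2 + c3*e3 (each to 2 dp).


Rotor R = cos(33deg) - sin(33deg)*e23
Rotation angle theta = 2 * 33 = 66 degrees in the e23 plane (e2 -> e3).
The component perpendicular to the plane (e1) is invariant: v'_1 = v1 = -3.00
cos(66deg) = 0.4067, sin(66deg) = 0.9135
v'_2 = v2*cos(theta) - v3*sin(theta) = 2*0.4067 - 3*0.9135 = -1.93
v'_3 = v2*sin(theta) + v3*cos(theta) = 2*0.9135 + 3*0.4067 = 3.05
v' = -3.00*e1 - 1.93*e2 + 3.05*e3


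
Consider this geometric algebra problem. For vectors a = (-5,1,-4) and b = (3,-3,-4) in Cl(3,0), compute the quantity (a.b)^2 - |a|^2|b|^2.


a . b = (-5)*3 + 1*(-3) + (-4)*(-4)
= -15 + (-3) + 16 = -2
|a|^2 = (-5)^2 + 1^2 + (-4)^2 = 42
|b|^2 = 3^2 + (-3)^2 + (-4)^2 = 34
(a.b)^2 = (-2)^2 = 4
|a|^2 * |b|^2 = 42 * 34 = 1428
Result = 4 - 1428 = -1424


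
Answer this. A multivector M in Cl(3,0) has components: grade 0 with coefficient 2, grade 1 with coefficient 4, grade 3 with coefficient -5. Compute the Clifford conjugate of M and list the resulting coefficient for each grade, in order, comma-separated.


Clifford conjugate sign for grade k: (-1)^(k(k+1)/2)
Grade 0: (-1)^(0*1/2) = (-1)^0 = 1, coeff 2 -> 2
Grade 1: (-1)^(1*2/2) = (-1)^1 = -1, coeff 4 -> -4
Grade 3: (-1)^(3*4/2) = (-1)^6 = 1, coeff -5 -> -5
Conjugated coefficients: 2, -4, -5


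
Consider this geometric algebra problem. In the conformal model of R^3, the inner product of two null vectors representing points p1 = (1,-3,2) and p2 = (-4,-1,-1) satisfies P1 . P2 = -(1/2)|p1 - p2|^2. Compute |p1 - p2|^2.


p1 - p2 = (5, -2, 3)
|p1 - p2|^2 = 5^2 + (-2)^2 + 3^2
= 25 + 4 + 9
= 38


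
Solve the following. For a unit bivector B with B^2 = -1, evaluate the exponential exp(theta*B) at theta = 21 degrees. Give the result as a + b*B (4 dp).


For a unit bivector B with B^2 = -1, the exponential series gives
e^(theta*B) = cos(theta) + sin(theta)*B (the GA analogue of Euler's formula).
theta = 21 degrees = 0.366519 rad
cos(21 deg) = 0.9336
sin(21 deg) = 0.3584
exp(theta*B) = 0.9336 + 0.3584*B


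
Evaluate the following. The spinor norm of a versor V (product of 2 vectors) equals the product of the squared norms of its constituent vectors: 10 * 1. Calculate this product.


Spinor norm N(V) = |v1|^2 * |v2|^2 * ... * |v2|^2
= 10 * 1
Running product: 10, 10
N(V) = 10


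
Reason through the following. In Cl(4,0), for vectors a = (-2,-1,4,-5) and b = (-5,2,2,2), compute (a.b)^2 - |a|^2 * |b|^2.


a . b = (-2)*(-5) + (-1)*2 + 4*2 + (-5)*2
= 10 + (-2) + 8 + (-10) = 6
|a|^2 = (-2)^2 + (-1)^2 + 4^2 + (-5)^2 = 46
|b|^2 = (-5)^2 + 2^2 + 2^2 + 2^2 = 37
(a.b)^2 = 6^2 = 36
|a|^2 * |b|^2 = 46 * 37 = 1702
Result = 36 - 1702 = -1666


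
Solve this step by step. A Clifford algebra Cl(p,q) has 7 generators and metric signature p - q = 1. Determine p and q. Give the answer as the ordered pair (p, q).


We need p + q = 7 and p - q = 1.
Adding: 2p = 7 + 1 = 8, so p = 4.
Then q = 7 - 4 = 3.
(p, q) = (4, 3)


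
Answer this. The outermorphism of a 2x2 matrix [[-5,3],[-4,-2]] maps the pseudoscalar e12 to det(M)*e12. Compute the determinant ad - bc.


The outermorphism of a linear map f sends e1^e2 to f(e1)^f(e2).
f(e1) = -5*e1 - 4*e2
f(e2) = 3*e1 - 2*e2
f(e1) ^ f(e2) = (-5*e1 - 4*e2) ^ (3*e1 - 2*e2)
= (-5)*(-2)*e12 + (-4)*3*e21
= (10 - (-12))*e12
= 22*e12
Coefficient = 22


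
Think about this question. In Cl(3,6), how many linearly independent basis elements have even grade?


Even subalgebra dimension = 2^(n-1)
n = 3 + 6 = 9
2^(9 - 1) = 2^8 = 256
Verification: sum of C(9,k) for even k = 1 + 36 + 126 + 84 + 9 = 256
Result = 256


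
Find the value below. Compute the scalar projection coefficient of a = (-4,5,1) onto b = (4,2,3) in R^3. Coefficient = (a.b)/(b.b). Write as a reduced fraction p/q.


Projection coefficient = (a . b) / (b . b)
a . b = (-4)*4 + 5*2 + 1*3
= -16 + 10 + 3 = -3
b . b = 4^2 + 2^2 + 3^2
= 16 + 4 + 9 = 29
Coefficient = -3/29
In lowest terms: -3/29


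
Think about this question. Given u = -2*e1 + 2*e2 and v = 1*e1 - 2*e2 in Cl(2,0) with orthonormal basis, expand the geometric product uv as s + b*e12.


Expand: (-2*e1 + 2*e2)(1*e1 - 2*e2)
= (-2)*1*e1e1 + (-2)*(-2)*e1e2 + 2*1*e2e1 + 2*(-2)*e2e2
Using e1^2 = e2^2 = 1, e2e1 = -e1e2:
Scalar part s = (-2)*1 + 2*(-2) = -2 + (-4) = -6
Bivector part b = (-2)*(-2) - 2*1 = 4 - 2 = 2
uv = -6 + 2*e12


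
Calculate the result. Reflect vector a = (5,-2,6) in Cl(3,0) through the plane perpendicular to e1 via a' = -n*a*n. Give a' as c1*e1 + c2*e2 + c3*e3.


Reflection formula: a' = -n*a*n, with n = e1 (unit vector, n^2 = 1).
For reflection through hyperplane perp to e1:
The component along e1 flips sign, others stay.
a = (5, -2, 6)
a' = (-5, -2, 6)
a' = -5*e1 - 2*e2 + 6*e3


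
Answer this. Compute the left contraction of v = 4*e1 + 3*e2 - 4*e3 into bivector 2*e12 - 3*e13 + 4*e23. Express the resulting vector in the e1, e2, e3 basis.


Left contraction v _| B = <vB>_1 (grade-1 part of the geometric product vB).
Using e1_|e12 = e2, e2_|e12 = -e1, e1_|e13 = e3, e3_|e13 = -e1, e2_|e23 = e3, e3_|e23 = -e2:
e1 coeff: -v2*b12 - v3*b13 = -(3)*(2) - (-4)*(-3) = -18
e2 coeff: v1*b12 - v3*b23 = (4)*(2) - (-4)*(4) = 24
e3 coeff: v1*b13 + v2*b23 = (4)*(-3) + (3)*(4) = 0
v _| B = -18*e1 + 24*e2 + 0*e3


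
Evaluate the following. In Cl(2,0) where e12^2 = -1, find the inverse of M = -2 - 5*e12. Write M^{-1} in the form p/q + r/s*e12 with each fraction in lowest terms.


M = -2 - 5*e12, where e12^2 = -1.
Since M commutes with its reverse ~M = a - b*e12, M * ~M = a^2 - b^2*e12^2 = a^2 + b^2.
So M^{-1} = ~M / (a^2 + b^2) = (a - b*e12)/(a^2 + b^2).
a^2 + b^2 = 4 + 25 = 29
Scalar part = -2/29 = -2/29
Bivector coeff = 5/29 = 5/29
M^{-1} = -2/29 + 5/29*e12


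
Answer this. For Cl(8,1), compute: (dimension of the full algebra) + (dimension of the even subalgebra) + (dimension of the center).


n = 8 + 1 = 9
Total dim = 2^9 = 512
Even subalgebra dim = 2^8 = 256
n is odd, so center dim = 2
Sum = 512 + 256 + 2 = 770


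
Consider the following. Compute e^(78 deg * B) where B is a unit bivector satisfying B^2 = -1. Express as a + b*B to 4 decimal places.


For a unit bivector B with B^2 = -1, the exponential series gives
e^(theta*B) = cos(theta) + sin(theta)*B (the GA analogue of Euler's formula).
theta = 78 degrees = 1.361357 rad
cos(78 deg) = 0.2079
sin(78 deg) = 0.9781
exp(theta*B) = 0.2079 + 0.9781*B


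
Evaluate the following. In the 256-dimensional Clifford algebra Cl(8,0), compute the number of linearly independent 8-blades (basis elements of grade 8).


Number of grade-k basis blades in Cl(p,q) with n = p + q is C(n, k).
n = 8 + 0 = 8
C(8, 8) = 8! / (8! * 0!)
= 40320 / (40320 * 1)
= 1


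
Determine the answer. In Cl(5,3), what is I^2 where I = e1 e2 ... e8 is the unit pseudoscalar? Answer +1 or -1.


The pseudoscalar I = e1...e_n (product of all n generators) of Cl(p,q) satisfies I^2 = (-1)^(q + n(n-1)/2).
p = 5, q = 3, n = p + q = 8
n(n-1)/2 = 8 * 7 / 2 = 28
Exponent = q + n(n-1)/2 = 3 + 28 = 31
I^2 = (-1)^31 = -1


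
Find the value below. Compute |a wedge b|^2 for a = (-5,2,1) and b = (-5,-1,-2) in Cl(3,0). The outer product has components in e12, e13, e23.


a wedge b = (a1*b2 - a2*b1)*e12 + (a1*b3 - a3*b1)*e13 + (a2*b3 - a3*b2)*e23
e12 coeff: (-5)*(-1) - 2*(-5) = 5 - (-10) = 15
e13 coeff: (-5)*(-2) - 1*(-5) = 10 - (-5) = 15
e23 coeff: 2*(-2) - 1*(-1) = -4 - (-1) = -3
|a wedge b|^2 = 15^2 + 15^2 + (-3)^2
= 225 + 225 + 9
= 459


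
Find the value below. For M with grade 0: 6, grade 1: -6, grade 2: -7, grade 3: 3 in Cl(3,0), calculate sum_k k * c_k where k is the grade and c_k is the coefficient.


Grade-weighted sum = sum of grade_k * coefficient_k
0*6 = 0
1*(-6) = -6
2*(-7) = -14
3*3 = 9
Total = 0 + (-6) + (-14) + 9 = -11


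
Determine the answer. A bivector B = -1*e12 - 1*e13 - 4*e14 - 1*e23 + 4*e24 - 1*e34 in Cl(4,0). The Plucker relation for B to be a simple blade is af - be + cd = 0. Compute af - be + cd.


Plucker relation: af - be + cd
a*f = (-1)*(-1) = 1
b*e = (-1)*4 = -4
c*d = (-4)*(-1) = 4
af - be + cd = 1 - (-4) + 4
= 9


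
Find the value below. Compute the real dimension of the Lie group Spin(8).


Spin(n) double-covers SO(n); both have Lie algebra so(n) of dimension n(n-1)/2.
n = 8
n(n-1) = 8 * 7 = 56
dim Spin(8) = 56/2 = 28


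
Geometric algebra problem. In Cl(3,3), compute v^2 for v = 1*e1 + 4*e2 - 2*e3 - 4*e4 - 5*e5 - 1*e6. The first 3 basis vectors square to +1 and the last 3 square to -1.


v^2 = sum of c_i^2 * e_i^2
Positive signature terms (e_i^2 = +1): 1^2 + 4^2 + (-2)^2 = 21
Negative signature terms (e_j^2 = -1): (-4)^2 + (-5)^2 + (-1)^2 = 42
v^2 = 21 - 42 = -21


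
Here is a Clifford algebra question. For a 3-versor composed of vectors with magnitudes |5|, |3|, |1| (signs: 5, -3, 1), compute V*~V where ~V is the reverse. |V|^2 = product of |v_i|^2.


Each vector v_i has |v_i|^2 = s_i^2
Squared scales: 5^2 = 25, (-3)^2 = 9, 1^2 = 1
|V|^2 = 25 * 9 * 1
= 225


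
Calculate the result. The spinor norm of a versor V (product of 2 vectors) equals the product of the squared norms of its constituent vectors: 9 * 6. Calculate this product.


Spinor norm N(V) = |v1|^2 * |v2|^2 * ... * |v2|^2
= 9 * 6
Running product: 9, 54
N(V) = 54


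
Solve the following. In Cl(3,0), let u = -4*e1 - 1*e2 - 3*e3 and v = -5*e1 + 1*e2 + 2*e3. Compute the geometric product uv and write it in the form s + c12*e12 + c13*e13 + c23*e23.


In Cl(3,0): e_i^2 = 1, e_ie_j = -e_je_i for i != j.
Scalar part = u . v = (-4)*(-5) + (-1)*1 + (-3)*2
= 20 + (-1) + (-6) = 13
e12 coeff = (-4)*1 - (-1)*(-5) = -4 - 5 = -9
e13 coeff = (-4)*2 - (-3)*(-5) = -8 - 15 = -23
e23 coeff = (-1)*2 - (-3)*1 = -2 - (-3) = 1
uv = 13 - 9*e12 - 23*e13 + 1*e23


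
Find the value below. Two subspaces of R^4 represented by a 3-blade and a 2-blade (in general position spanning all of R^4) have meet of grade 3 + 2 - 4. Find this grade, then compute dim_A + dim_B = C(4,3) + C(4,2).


Meet grade = grade(A) + grade(B) - n
= 3 + 2 - 4 = 1
C(4,3) = 4
C(4,2) = 6
dim_A + dim_B = 4 + 6 = 10


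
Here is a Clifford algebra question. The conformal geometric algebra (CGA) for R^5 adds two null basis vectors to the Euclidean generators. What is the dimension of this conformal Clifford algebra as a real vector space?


The conformal model of R^5 uses Cl(6,1): the 5 Euclidean generators plus two extra orthogonal generators e+ (e+^2 = +1) and e- (e-^2 = -1), from which the null vectors e0, einf are built.
Number of generators m = 5 + 2 = 7.
dim Cl(p,q) = 2^m = 2^7 = 128


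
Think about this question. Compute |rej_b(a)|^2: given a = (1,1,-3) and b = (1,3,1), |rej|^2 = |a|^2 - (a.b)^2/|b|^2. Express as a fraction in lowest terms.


|a|^2 = 1^2 + 1^2 + (-3)^2 = 11
|b|^2 = 1^2 + 3^2 + 1^2 = 11
a . b = 1*1 + 1*3 + (-3)*1 = 1
(a.b)^2 = 1^2 = 1
|rej|^2 = 11 - 1/11
= (121 - 1)/11
= 120/11
In lowest terms: 120/11


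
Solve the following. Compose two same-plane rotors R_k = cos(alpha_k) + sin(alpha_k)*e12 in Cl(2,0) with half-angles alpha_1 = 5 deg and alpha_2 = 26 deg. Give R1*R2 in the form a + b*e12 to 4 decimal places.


Same-plane rotors commute and their half-angles add:
R1*R2 = cos(a1 + a2) + sin(a1 + a2)*e12.
a1 + a2 = 5 + 26 = 31 deg
cos(31 deg) = 0.8572
sin(31 deg) = 0.5150
R1*R2 = 0.8572 + 0.5150*e12


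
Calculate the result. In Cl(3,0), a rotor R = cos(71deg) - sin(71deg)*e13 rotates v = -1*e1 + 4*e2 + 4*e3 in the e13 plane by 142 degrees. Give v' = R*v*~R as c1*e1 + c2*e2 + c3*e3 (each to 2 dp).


Rotor R = cos(71deg) - sin(71deg)*e13
Rotation angle theta = 2 * 71 = 142 degrees in the e13 plane (e1 -> e3).
The component perpendicular to the plane (e2) is invariant: v'_2 = v2 = 4.00
cos(142deg) = -0.7880, sin(142deg) = 0.6157
v'_1 = v1*cos(theta) - v3*sin(theta) = -1*(-0.7880) - 4*0.6157 = -1.67
v'_3 = v1*sin(theta) + v3*cos(theta) = -1*0.6157 + 4*(-0.7880) = -3.77
v' = -1.67*e1 + 4.00*e2 - 3.77*e3


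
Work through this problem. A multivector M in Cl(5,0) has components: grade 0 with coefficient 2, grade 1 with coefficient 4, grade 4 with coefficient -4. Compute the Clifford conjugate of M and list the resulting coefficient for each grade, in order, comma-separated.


Clifford conjugate sign for grade k: (-1)^(k(k+1)/2)
Grade 0: (-1)^(0*1/2) = (-1)^0 = 1, coeff 2 -> 2
Grade 1: (-1)^(1*2/2) = (-1)^1 = -1, coeff 4 -> -4
Grade 4: (-1)^(4*5/2) = (-1)^10 = 1, coeff -4 -> -4
Conjugated coefficients: 2, -4, -4


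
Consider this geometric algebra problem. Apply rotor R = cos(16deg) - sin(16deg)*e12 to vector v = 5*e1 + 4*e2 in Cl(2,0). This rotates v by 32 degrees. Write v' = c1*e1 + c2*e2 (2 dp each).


Rotor R = cos(16deg) - sin(16deg)*e12
Rotation angle theta = 2 * 16 = 32 degrees
v' = R*v*~R rotates v by theta.
cos(32deg) = 0.8480, sin(32deg) = 0.5299
v'_1 = 5*cos(32deg) - 4*sin(32deg)
= 5*0.8480 - 4*0.5299
= 2.12
v'_2 = 5*sin(32deg) + 4*cos(32deg)
= 5*0.5299 + 4*0.8480
= 6.04
v' = 2.12*e1 + 6.04*e2


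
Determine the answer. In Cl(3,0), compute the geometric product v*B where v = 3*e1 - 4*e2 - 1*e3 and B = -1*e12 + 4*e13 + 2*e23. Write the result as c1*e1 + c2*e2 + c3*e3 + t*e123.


vB has grade-1 (vector) and grade-3 (trivector) parts: vB = (v _| B) + (v ^ B).
Vector part <vB>_1:
  e1: -v2*b12 - v3*b13 = -(-4)*(-1) - (-1)*(4) = 0
  e2: v1*b12 - v3*b23 = (3)*(-1) - (-1)*(2) = -1
  e3: v1*b13 + v2*b23 = (3)*(4) + (-4)*(2) = 4
Trivector part <vB>_3:
  e123: v1*b23 - v2*b13 + v3*b12 = (3)*(2) - (-4)*(4) + (-1)*(-1) = 23
vB = 0*e1 - 1*e2 + 4*e3 + 23*e123


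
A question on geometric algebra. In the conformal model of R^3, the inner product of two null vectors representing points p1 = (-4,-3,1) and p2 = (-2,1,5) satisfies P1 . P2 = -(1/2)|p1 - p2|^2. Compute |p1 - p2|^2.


p1 - p2 = (-2, -4, -4)
|p1 - p2|^2 = (-2)^2 + (-4)^2 + (-4)^2
= 4 + 16 + 16
= 36


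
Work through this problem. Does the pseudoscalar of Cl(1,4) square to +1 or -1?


The pseudoscalar I = e1...e_n (product of all n generators) of Cl(p,q) satisfies I^2 = (-1)^(q + n(n-1)/2).
p = 1, q = 4, n = p + q = 5
n(n-1)/2 = 5 * 4 / 2 = 10
Exponent = q + n(n-1)/2 = 4 + 10 = 14
I^2 = (-1)^14 = +1


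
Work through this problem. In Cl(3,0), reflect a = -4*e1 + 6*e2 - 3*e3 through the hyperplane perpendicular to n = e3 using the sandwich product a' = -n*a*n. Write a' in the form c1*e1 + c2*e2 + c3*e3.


Reflection formula: a' = -n*a*n, with n = e3 (unit vector, n^2 = 1).
For reflection through hyperplane perp to e3:
The component along e3 flips sign, others stay.
a = (-4, 6, -3)
a' = (-4, 6, 3)
a' = -4*e1 + 6*e2 + 3*e3


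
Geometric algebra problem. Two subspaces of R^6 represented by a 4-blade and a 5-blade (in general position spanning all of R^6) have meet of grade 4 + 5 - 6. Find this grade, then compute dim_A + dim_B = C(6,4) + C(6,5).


Meet grade = grade(A) + grade(B) - n
= 4 + 5 - 6 = 3
C(6,4) = 15
C(6,5) = 6
dim_A + dim_B = 15 + 6 = 21


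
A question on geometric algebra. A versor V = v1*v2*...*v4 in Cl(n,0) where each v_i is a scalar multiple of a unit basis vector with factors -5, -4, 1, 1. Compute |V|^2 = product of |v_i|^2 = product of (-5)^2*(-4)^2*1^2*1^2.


Each vector v_i has |v_i|^2 = s_i^2
Squared scales: (-5)^2 = 25, (-4)^2 = 16, 1^2 = 1, 1^2 = 1
|V|^2 = 25 * 16 * 1 * 1
= 400


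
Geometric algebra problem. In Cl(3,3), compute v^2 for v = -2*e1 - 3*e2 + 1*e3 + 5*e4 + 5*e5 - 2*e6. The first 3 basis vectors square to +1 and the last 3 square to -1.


v^2 = sum of c_i^2 * e_i^2
Positive signature terms (e_i^2 = +1): (-2)^2 + (-3)^2 + 1^2 = 14
Negative signature terms (e_j^2 = -1): 5^2 + 5^2 + (-2)^2 = 54
v^2 = 14 - 54 = -40


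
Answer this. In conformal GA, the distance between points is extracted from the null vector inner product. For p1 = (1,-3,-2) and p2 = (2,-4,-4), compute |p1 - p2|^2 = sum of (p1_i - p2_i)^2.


p1 - p2 = (-1, 1, 2)
|p1 - p2|^2 = (-1)^2 + 1^2 + 2^2
= 1 + 1 + 4
= 6


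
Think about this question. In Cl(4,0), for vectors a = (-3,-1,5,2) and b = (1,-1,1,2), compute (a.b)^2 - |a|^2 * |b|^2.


a . b = (-3)*1 + (-1)*(-1) + 5*1 + 2*2
= -3 + 1 + 5 + 4 = 7
|a|^2 = (-3)^2 + (-1)^2 + 5^2 + 2^2 = 39
|b|^2 = 1^2 + (-1)^2 + 1^2 + 2^2 = 7
(a.b)^2 = 7^2 = 49
|a|^2 * |b|^2 = 39 * 7 = 273
Result = 49 - 273 = -224


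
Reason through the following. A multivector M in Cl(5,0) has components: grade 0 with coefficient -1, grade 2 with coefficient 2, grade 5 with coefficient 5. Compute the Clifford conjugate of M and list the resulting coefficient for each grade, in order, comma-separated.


Clifford conjugate sign for grade k: (-1)^(k(k+1)/2)
Grade 0: (-1)^(0*1/2) = (-1)^0 = 1, coeff -1 -> -1
Grade 2: (-1)^(2*3/2) = (-1)^3 = -1, coeff 2 -> -2
Grade 5: (-1)^(5*6/2) = (-1)^15 = -1, coeff 5 -> -5
Conjugated coefficients: -1, -2, -5


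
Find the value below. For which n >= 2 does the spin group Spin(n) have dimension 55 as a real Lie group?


dim Spin(n) = dim so(n) = n(n-1)/2.
Solve n(n-1)/2 = 55, i.e. n^2 - n - 110 = 0.
Discriminant = 1 + 8*55 = 441
n = (1 + sqrt(441))/2 = (1 + 21)/2 = 11


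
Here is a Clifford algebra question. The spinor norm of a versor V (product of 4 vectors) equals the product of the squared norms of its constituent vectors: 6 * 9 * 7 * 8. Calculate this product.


Spinor norm N(V) = |v1|^2 * |v2|^2 * ... * |v4|^2
= 6 * 9 * 7 * 8
Running product: 6, 54, 378, 3024
N(V) = 3024


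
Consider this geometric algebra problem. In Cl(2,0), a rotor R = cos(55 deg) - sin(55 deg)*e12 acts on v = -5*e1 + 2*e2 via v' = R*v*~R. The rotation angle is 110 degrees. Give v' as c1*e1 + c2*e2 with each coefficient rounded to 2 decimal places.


Rotor R = cos(55deg) - sin(55deg)*e12
Rotation angle theta = 2 * 55 = 110 degrees
v' = R*v*~R rotates v by theta.
cos(110deg) = -0.3420, sin(110deg) = 0.9397
v'_1 = -5*cos(110deg) - 2*sin(110deg)
= -5*(-0.3420) - 2*0.9397
= -0.17
v'_2 = -5*sin(110deg) + 2*cos(110deg)
= -5*0.9397 + 2*(-0.3420)
= -5.38
v' = -0.17*e1 - 5.38*e2


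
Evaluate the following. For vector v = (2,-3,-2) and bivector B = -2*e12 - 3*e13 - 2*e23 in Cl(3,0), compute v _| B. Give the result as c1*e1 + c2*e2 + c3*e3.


Left contraction v _| B = <vB>_1 (grade-1 part of the geometric product vB).
Using e1_|e12 = e2, e2_|e12 = -e1, e1_|e13 = e3, e3_|e13 = -e1, e2_|e23 = e3, e3_|e23 = -e2:
e1 coeff: -v2*b12 - v3*b13 = -(-3)*(-2) - (-2)*(-3) = -12
e2 coeff: v1*b12 - v3*b23 = (2)*(-2) - (-2)*(-2) = -8
e3 coeff: v1*b13 + v2*b23 = (2)*(-3) + (-3)*(-2) = 0
v _| B = -12*e1 - 8*e2 + 0*e3


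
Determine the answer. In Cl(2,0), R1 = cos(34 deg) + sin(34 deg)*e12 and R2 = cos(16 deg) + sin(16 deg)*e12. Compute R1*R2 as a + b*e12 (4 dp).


Same-plane rotors commute and their half-angles add:
R1*R2 = cos(a1 + a2) + sin(a1 + a2)*e12.
a1 + a2 = 34 + 16 = 50 deg
cos(50 deg) = 0.6428
sin(50 deg) = 0.7660
R1*R2 = 0.6428 + 0.7660*e12


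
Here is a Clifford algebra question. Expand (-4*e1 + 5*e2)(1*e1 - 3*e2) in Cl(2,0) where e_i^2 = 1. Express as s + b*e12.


Expand: (-4*e1 + 5*e2)(1*e1 - 3*e2)
= (-4)*1*e1e1 + (-4)*(-3)*e1e2 + 5*1*e2e1 + 5*(-3)*e2e2
Using e1^2 = e2^2 = 1, e2e1 = -e1e2:
Scalar part s = (-4)*1 + 5*(-3) = -4 + (-15) = -19
Bivector part b = (-4)*(-3) - 5*1 = 12 - 5 = 7
uv = -19 + 7*e12


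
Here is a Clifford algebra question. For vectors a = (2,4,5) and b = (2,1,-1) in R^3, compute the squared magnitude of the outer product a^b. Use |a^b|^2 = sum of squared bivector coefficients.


a wedge b = (a1*b2 - a2*b1)*e12 + (a1*b3 - a3*b1)*e13 + (a2*b3 - a3*b2)*e23
e12 coeff: 2*1 - 4*2 = 2 - 8 = -6
e13 coeff: 2*(-1) - 5*2 = -2 - 10 = -12
e23 coeff: 4*(-1) - 5*1 = -4 - 5 = -9
|a wedge b|^2 = (-6)^2 + (-12)^2 + (-9)^2
= 36 + 144 + 81
= 261


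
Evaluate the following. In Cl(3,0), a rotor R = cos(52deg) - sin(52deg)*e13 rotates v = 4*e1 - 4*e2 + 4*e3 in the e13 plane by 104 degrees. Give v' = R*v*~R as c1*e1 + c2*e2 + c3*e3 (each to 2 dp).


Rotor R = cos(52deg) - sin(52deg)*e13
Rotation angle theta = 2 * 52 = 104 degrees in the e13 plane (e1 -> e3).
The component perpendicular to the plane (e2) is invariant: v'_2 = v2 = -4.00
cos(104deg) = -0.2419, sin(104deg) = 0.9703
v'_1 = v1*cos(theta) - v3*sin(theta) = 4*(-0.2419) - 4*0.9703 = -4.85
v'_3 = v1*sin(theta) + v3*cos(theta) = 4*0.9703 + 4*(-0.2419) = 2.91
v' = -4.85*e1 - 4.00*e2 + 2.91*e3


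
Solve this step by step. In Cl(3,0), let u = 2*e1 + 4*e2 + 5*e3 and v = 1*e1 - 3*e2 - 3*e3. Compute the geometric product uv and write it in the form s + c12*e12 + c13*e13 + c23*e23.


In Cl(3,0): e_i^2 = 1, e_ie_j = -e_je_i for i != j.
Scalar part = u . v = 2*1 + 4*(-3) + 5*(-3)
= 2 + (-12) + (-15) = -25
e12 coeff = 2*(-3) - 4*1 = -6 - 4 = -10
e13 coeff = 2*(-3) - 5*1 = -6 - 5 = -11
e23 coeff = 4*(-3) - 5*(-3) = -12 - (-15) = 3
uv = -25 - 10*e12 - 11*e13 + 3*e23


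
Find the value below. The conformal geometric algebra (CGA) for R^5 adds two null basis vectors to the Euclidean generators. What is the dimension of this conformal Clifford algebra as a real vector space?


The conformal model of R^5 uses Cl(6,1): the 5 Euclidean generators plus two extra orthogonal generators e+ (e+^2 = +1) and e- (e-^2 = -1), from which the null vectors e0, einf are built.
Number of generators m = 5 + 2 = 7.
dim Cl(p,q) = 2^m = 2^7 = 128


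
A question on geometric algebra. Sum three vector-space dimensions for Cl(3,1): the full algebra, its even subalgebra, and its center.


n = 3 + 1 = 4
Total dim = 2^4 = 16
Even subalgebra dim = 2^3 = 8
n is even, so center dim = 1
Sum = 16 + 8 + 1 = 25


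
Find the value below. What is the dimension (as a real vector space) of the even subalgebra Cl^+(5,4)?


Even subalgebra dimension = 2^(n-1)
n = 5 + 4 = 9
2^(9 - 1) = 2^8 = 256
Verification: sum of C(9,k) for even k = 1 + 36 + 126 + 84 + 9 = 256
Result = 256


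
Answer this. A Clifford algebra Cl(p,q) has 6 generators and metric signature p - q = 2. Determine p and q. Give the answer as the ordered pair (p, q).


We need p + q = 6 and p - q = 2.
Adding: 2p = 6 + 2 = 8, so p = 4.
Then q = 6 - 4 = 2.
(p, q) = (4, 2)


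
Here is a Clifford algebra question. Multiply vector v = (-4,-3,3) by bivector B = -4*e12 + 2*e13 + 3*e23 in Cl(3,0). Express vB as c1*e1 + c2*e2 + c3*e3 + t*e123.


vB has grade-1 (vector) and grade-3 (trivector) parts: vB = (v _| B) + (v ^ B).
Vector part <vB>_1:
  e1: -v2*b12 - v3*b13 = -(-3)*(-4) - (3)*(2) = -18
  e2: v1*b12 - v3*b23 = (-4)*(-4) - (3)*(3) = 7
  e3: v1*b13 + v2*b23 = (-4)*(2) + (-3)*(3) = -17
Trivector part <vB>_3:
  e123: v1*b23 - v2*b13 + v3*b12 = (-4)*(3) - (-3)*(2) + (3)*(-4) = -18
vB = -18*e1 + 7*e2 - 17*e3 - 18*e123


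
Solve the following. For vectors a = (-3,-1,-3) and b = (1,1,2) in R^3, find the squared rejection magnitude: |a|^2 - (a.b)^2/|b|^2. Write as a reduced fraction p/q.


|a|^2 = (-3)^2 + (-1)^2 + (-3)^2 = 19
|b|^2 = 1^2 + 1^2 + 2^2 = 6
a . b = (-3)*1 + (-1)*1 + (-3)*2 = -10
(a.b)^2 = (-10)^2 = 100
|rej|^2 = 19 - 100/6
= (114 - 100)/6
= 14/6
In lowest terms: 7/3


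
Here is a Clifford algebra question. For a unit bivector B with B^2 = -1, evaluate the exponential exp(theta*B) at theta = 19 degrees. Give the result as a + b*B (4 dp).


For a unit bivector B with B^2 = -1, the exponential series gives
e^(theta*B) = cos(theta) + sin(theta)*B (the GA analogue of Euler's formula).
theta = 19 degrees = 0.331613 rad
cos(19 deg) = 0.9455
sin(19 deg) = 0.3256
exp(theta*B) = 0.9455 + 0.3256*B


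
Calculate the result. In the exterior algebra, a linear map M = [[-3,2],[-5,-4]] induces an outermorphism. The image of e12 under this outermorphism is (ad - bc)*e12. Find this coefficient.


The outermorphism of a linear map f sends e1^e2 to f(e1)^f(e2).
f(e1) = -3*e1 - 5*e2
f(e2) = 2*e1 - 4*e2
f(e1) ^ f(e2) = (-3*e1 - 5*e2) ^ (2*e1 - 4*e2)
= (-3)*(-4)*e12 + (-5)*2*e21
= (12 - (-10))*e12
= 22*e12
Coefficient = 22


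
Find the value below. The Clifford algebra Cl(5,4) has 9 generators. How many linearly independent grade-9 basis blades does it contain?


Number of grade-k basis blades in Cl(p,q) with n = p + q is C(n, k).
n = 5 + 4 = 9
C(9, 9) = 9! / (9! * 0!)
= 362880 / (362880 * 1)
= 1


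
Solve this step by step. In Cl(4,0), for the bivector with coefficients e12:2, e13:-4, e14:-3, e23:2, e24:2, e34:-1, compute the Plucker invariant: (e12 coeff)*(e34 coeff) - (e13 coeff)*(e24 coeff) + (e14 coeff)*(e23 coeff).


Plucker relation: af - be + cd
a*f = 2*(-1) = -2
b*e = (-4)*2 = -8
c*d = (-3)*2 = -6
af - be + cd = -2 - (-8) + (-6)
= 0


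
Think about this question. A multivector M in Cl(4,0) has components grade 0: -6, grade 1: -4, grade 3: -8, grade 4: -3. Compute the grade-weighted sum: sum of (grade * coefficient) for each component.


Grade-weighted sum = sum of grade_k * coefficient_k
0*(-6) = 0
1*(-4) = -4
3*(-8) = -24
4*(-3) = -12
Total = 0 + (-4) + (-24) + (-12) = -40


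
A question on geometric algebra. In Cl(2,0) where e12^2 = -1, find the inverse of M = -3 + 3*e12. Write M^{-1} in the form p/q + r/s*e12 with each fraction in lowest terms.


M = -3 + 3*e12, where e12^2 = -1.
Since M commutes with its reverse ~M = a - b*e12, M * ~M = a^2 - b^2*e12^2 = a^2 + b^2.
So M^{-1} = ~M / (a^2 + b^2) = (a - b*e12)/(a^2 + b^2).
a^2 + b^2 = 9 + 9 = 18
Scalar part = -3/18 = -1/6
Bivector coeff = -3/18 = -1/6
M^{-1} = -1/6 - 1/6*e12


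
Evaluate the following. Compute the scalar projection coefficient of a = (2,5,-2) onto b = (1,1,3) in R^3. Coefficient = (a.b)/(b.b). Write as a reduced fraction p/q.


Projection coefficient = (a . b) / (b . b)
a . b = 2*1 + 5*1 + (-2)*3
= 2 + 5 + (-6) = 1
b . b = 1^2 + 1^2 + 3^2
= 1 + 1 + 9 = 11
Coefficient = 1/11
In lowest terms: 1/11


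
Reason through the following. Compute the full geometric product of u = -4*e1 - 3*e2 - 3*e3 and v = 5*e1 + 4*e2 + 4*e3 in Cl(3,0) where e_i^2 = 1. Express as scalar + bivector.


In Cl(3,0): e_i^2 = 1, e_ie_j = -e_je_i for i != j.
Scalar part = u . v = (-4)*5 + (-3)*4 + (-3)*4
= -20 + (-12) + (-12) = -44
e12 coeff = (-4)*4 - (-3)*5 = -16 - (-15) = -1
e13 coeff = (-4)*4 - (-3)*5 = -16 - (-15) = -1
e23 coeff = (-3)*4 - (-3)*4 = -12 - (-12) = 0
uv = -44 - 1*e12 - 1*e13 + 0*e23


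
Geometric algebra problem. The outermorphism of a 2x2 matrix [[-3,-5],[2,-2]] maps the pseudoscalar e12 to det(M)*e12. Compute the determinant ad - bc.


The outermorphism of a linear map f sends e1^e2 to f(e1)^f(e2).
f(e1) = -3*e1 + 2*e2
f(e2) = -5*e1 - 2*e2
f(e1) ^ f(e2) = (-3*e1 + 2*e2) ^ (-5*e1 - 2*e2)
= (-3)*(-2)*e12 + 2*(-5)*e21
= (6 - (-10))*e12
= 16*e12
Coefficient = 16


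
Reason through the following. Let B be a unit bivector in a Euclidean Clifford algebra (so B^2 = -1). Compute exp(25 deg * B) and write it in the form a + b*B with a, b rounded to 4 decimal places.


For a unit bivector B with B^2 = -1, the exponential series gives
e^(theta*B) = cos(theta) + sin(theta)*B (the GA analogue of Euler's formula).
theta = 25 degrees = 0.436332 rad
cos(25 deg) = 0.9063
sin(25 deg) = 0.4226
exp(theta*B) = 0.9063 + 0.4226*B


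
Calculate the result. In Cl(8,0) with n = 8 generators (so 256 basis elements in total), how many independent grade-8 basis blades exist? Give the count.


Number of grade-k basis blades in Cl(p,q) with n = p + q is C(n, k).
n = 8 + 0 = 8
C(8, 8) = 8! / (8! * 0!)
= 40320 / (40320 * 1)
= 1


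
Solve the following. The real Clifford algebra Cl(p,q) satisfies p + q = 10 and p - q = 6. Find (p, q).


We need p + q = 10 and p - q = 6.
Adding: 2p = 10 + 6 = 16, so p = 8.
Then q = 10 - 8 = 2.
(p, q) = (8, 2)


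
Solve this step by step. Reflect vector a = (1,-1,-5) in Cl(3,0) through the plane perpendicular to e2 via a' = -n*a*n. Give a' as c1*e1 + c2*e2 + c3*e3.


Reflection formula: a' = -n*a*n, with n = e2 (unit vector, n^2 = 1).
For reflection through hyperplane perp to e2:
The component along e2 flips sign, others stay.
a = (1, -1, -5)
a' = (1, 1, -5)
a' = 1*e1 + 1*e2 - 5*e3


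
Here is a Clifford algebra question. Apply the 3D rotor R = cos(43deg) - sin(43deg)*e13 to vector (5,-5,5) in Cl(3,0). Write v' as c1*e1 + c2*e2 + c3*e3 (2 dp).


Rotor R = cos(43deg) - sin(43deg)*e13
Rotation angle theta = 2 * 43 = 86 degrees in the e13 plane (e1 -> e3).
The component perpendicular to the plane (e2) is invariant: v'_2 = v2 = -5.00
cos(86deg) = 0.0698, sin(86deg) = 0.9976
v'_1 = v1*cos(theta) - v3*sin(theta) = 5*0.0698 - 5*0.9976 = -4.64
v'_3 = v1*sin(theta) + v3*cos(theta) = 5*0.9976 + 5*0.0698 = 5.34
v' = -4.64*e1 - 5.00*e2 + 5.34*e3


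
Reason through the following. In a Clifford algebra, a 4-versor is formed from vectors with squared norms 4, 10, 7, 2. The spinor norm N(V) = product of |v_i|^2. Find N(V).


Spinor norm N(V) = |v1|^2 * |v2|^2 * ... * |v4|^2
= 4 * 10 * 7 * 2
Running product: 4, 40, 280, 560
N(V) = 560


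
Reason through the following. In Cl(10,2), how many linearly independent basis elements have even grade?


Even subalgebra dimension = 2^(n-1)
n = 10 + 2 = 12
2^(12 - 1) = 2^11 = 2048
Verification: sum of C(12,k) for even k = 1 + 66 + 495 + 924 + 495 + 66 + 1 = 2048
Result = 2048


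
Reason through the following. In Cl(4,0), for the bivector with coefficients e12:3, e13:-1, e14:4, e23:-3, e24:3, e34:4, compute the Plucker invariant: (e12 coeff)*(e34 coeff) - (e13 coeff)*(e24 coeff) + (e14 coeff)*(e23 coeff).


Plucker relation: af - be + cd
a*f = 3*4 = 12
b*e = (-1)*3 = -3
c*d = 4*(-3) = -12
af - be + cd = 12 - (-3) + (-12)
= 3


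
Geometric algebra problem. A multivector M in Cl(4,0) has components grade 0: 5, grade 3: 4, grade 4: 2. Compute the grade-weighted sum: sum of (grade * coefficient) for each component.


Grade-weighted sum = sum of grade_k * coefficient_k
0*5 = 0
3*4 = 12
4*2 = 8
Total = 0 + 12 + 8 = 20


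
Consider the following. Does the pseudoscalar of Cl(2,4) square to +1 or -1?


The pseudoscalar I = e1...e_n (product of all n generators) of Cl(p,q) satisfies I^2 = (-1)^(q + n(n-1)/2).
p = 2, q = 4, n = p + q = 6
n(n-1)/2 = 6 * 5 / 2 = 15
Exponent = q + n(n-1)/2 = 4 + 15 = 19
I^2 = (-1)^19 = -1


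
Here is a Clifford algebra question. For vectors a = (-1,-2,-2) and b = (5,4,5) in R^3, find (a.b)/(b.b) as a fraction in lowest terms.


Projection coefficient = (a . b) / (b . b)
a . b = (-1)*5 + (-2)*4 + (-2)*5
= -5 + (-8) + (-10) = -23
b . b = 5^2 + 4^2 + 5^2
= 25 + 16 + 25 = 66
Coefficient = -23/66
In lowest terms: -23/66


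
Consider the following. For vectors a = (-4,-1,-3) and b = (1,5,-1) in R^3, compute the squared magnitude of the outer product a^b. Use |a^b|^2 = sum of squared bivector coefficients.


a wedge b = (a1*b2 - a2*b1)*e12 + (a1*b3 - a3*b1)*e13 + (a2*b3 - a3*b2)*e23
e12 coeff: (-4)*5 - (-1)*1 = -20 - (-1) = -19
e13 coeff: (-4)*(-1) - (-3)*1 = 4 - (-3) = 7
e23 coeff: (-1)*(-1) - (-3)*5 = 1 - (-15) = 16
|a wedge b|^2 = (-19)^2 + 7^2 + 16^2
= 361 + 49 + 256
= 666


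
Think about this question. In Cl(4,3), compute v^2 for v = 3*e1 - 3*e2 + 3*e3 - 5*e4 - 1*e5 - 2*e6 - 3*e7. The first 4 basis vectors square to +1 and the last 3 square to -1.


v^2 = sum of c_i^2 * e_i^2
Positive signature terms (e_i^2 = +1): 3^2 + (-3)^2 + 3^2 + (-5)^2 = 52
Negative signature terms (e_j^2 = -1): (-1)^2 + (-2)^2 + (-3)^2 = 14
v^2 = 52 - 14 = 38


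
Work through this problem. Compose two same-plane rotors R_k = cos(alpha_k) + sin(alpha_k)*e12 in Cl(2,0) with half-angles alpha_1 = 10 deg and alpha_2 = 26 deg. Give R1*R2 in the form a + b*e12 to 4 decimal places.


Same-plane rotors commute and their half-angles add:
R1*R2 = cos(a1 + a2) + sin(a1 + a2)*e12.
a1 + a2 = 10 + 26 = 36 deg
cos(36 deg) = 0.8090
sin(36 deg) = 0.5878
R1*R2 = 0.8090 + 0.5878*e12


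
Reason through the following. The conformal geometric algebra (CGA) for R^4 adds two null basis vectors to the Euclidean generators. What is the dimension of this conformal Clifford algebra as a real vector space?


The conformal model of R^4 uses Cl(5,1): the 4 Euclidean generators plus two extra orthogonal generators e+ (e+^2 = +1) and e- (e-^2 = -1), from which the null vectors e0, einf are built.
Number of generators m = 4 + 2 = 6.
dim Cl(p,q) = 2^m = 2^6 = 64


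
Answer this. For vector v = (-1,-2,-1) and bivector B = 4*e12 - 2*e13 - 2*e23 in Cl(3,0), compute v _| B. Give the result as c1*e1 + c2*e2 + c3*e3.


Left contraction v _| B = <vB>_1 (grade-1 part of the geometric product vB).
Using e1_|e12 = e2, e2_|e12 = -e1, e1_|e13 = e3, e3_|e13 = -e1, e2_|e23 = e3, e3_|e23 = -e2:
e1 coeff: -v2*b12 - v3*b13 = -(-2)*(4) - (-1)*(-2) = 6
e2 coeff: v1*b12 - v3*b23 = (-1)*(4) - (-1)*(-2) = -6
e3 coeff: v1*b13 + v2*b23 = (-1)*(-2) + (-2)*(-2) = 6
v _| B = 6*e1 - 6*e2 + 6*e3
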